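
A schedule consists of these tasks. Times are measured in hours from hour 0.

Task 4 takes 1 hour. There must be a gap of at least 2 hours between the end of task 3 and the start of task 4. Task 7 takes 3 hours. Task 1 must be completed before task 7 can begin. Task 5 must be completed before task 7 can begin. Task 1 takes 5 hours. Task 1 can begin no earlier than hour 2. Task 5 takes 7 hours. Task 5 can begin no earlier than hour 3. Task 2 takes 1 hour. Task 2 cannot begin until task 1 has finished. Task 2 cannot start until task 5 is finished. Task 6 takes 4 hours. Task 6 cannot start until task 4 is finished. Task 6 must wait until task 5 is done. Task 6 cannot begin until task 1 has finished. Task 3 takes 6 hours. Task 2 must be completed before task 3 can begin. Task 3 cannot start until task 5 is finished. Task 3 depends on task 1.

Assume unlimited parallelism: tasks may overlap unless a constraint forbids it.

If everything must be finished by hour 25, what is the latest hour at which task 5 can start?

4

To finish by hour 25, task 6 (duration 4) must start no later than hour 21.
Task 4 feeds into task 6 (must start by hour 21); so task 4 must finish by hour 21 and therefore start by hour 20.
Task 3 feeds into task 4 (must start by hour 20, minus 2-hour gap → hour 18); so task 3 must finish by hour 18 and therefore start by hour 12.
Task 2 must finish before task 3 (must start by hour 12). With a 1-hour duration, task 2 must start by 12 − 1 = hour 11.
Task 7 has no dependents, so it just needs to finish by hour 25. Starting by 25 − 3 = hour 22 achieves that.
For task 5: task 2 (must start by hour 11); task 3 (must start by hour 12); task 6 (must start by hour 21); task 7 (must start by hour 22). The most restrictive is hour 11; with a 7-hour duration, task 5 must start by hour 4.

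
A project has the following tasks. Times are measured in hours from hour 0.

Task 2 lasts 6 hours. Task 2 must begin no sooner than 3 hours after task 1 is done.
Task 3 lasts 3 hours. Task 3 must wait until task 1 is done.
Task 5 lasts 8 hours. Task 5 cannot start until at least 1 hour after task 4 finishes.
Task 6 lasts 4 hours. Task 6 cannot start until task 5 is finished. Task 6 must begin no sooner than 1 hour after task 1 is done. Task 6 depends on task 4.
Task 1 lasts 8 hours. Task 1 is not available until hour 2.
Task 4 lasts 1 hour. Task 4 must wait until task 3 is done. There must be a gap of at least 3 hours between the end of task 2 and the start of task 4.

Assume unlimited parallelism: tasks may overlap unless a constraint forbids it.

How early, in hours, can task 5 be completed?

Task 1 waits on its own release at hour 2, so it starts at hour 2 and finishes at 2 + 8 = hour 10.
Task 3 cannot begin until task 1 (finishes hour 10). It runs from hour 10 to 10 + 3 = hour 13.
After task 1 (finishes hour 10, plus 3-hour gap → hour 13), task 2 can start at hour 13 and finishes at hour 19.
For task 4: task 3 (finishes hour 13); task 2 (finishes hour 19, plus 3-hour gap → hour 22). Taking the maximum gives a start of hour 22, and it finishes at 22 + 1 = hour 23.
After task 4 (finishes hour 23, plus 1-hour gap → hour 24), task 5 can start at hour 24 and finishes at hour 32.

32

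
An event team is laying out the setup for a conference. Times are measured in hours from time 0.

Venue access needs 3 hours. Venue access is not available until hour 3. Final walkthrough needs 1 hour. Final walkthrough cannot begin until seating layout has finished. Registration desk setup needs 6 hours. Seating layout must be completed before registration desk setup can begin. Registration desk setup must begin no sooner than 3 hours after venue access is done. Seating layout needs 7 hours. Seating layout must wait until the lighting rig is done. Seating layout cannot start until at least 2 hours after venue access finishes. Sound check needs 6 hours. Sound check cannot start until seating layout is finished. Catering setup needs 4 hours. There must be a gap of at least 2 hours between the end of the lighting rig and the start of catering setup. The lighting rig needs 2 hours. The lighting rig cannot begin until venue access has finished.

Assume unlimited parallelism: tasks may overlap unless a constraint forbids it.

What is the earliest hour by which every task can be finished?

21

After its own release at hour 3, venue access can start at hour 3 and finishes at hour 6.
The lighting rig waits on venue access (finishes hour 6), so it starts at hour 6 and finishes at 6 + 2 = hour 8.
After the lighting rig (finishes hour 8, plus 2-hour gap → hour 10), catering setup can start at hour 10 and finishes at hour 14.
Seating layout cannot start until the lighting rig (finishes hour 8); venue access (finishes hour 6, plus 2-hour gap → hour 8). The controlling bound is hour 8, so seating layout finishes at 8 + 7 = hour 15.
After seating layout (finishes hour 15), final walkthrough can start at hour 15 and finishes at hour 16.
Sound check waits on seating layout (finishes hour 15), so it starts at hour 15 and finishes at 15 + 6 = hour 21.
Registration desk setup needs all of seating layout (finishes hour 15); venue access (finishes hour 6, plus 3-hour gap → hour 9). That puts its earliest start at hour 15; it finishes at 15 + 6 = hour 21.
All tasks are finished once the last one completes. Finish times: Venue access at 6, The lighting rig at 8, Seating layout at 15, Registration desk setup at 21, Catering setup at 14, Sound check at 21, Final walkthrough at 16. The latest is hour 21.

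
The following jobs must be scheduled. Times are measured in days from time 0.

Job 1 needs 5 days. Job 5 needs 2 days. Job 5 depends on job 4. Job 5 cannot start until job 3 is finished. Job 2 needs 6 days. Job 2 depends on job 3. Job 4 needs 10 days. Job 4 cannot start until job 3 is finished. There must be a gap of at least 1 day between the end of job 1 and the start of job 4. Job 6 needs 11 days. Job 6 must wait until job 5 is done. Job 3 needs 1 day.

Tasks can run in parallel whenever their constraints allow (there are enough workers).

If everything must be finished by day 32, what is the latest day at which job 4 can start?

Job 6 must finish by day 32; it takes 11 days, so it must start by 32 − 11 = day 21.
Job 5 feeds into job 6 (must start by day 21); so job 5 must finish by day 21 and therefore start by day 19.
Job 4 must finish before job 5 (must start by day 19). With a 10-day duration, job 4 must start by 19 − 10 = day 9.

9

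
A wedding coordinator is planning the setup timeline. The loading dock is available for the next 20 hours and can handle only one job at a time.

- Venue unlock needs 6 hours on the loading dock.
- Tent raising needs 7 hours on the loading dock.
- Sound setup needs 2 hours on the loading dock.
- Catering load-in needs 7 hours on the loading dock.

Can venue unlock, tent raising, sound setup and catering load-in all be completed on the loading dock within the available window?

No

Running back to back, the jobs need 6 + 7 + 2 + 7 = 22 hours on the loading dock.
Since 22 > 20, they cannot all fit.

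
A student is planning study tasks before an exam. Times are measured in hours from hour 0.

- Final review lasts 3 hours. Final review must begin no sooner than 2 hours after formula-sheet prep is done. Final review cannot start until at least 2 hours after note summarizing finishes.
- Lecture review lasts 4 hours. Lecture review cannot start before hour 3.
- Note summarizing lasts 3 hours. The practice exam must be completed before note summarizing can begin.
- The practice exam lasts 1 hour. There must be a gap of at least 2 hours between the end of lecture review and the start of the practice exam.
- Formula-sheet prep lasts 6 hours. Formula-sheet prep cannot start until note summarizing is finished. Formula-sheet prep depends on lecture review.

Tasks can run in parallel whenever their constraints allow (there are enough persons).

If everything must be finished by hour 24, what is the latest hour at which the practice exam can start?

Final review has no dependents, so it just needs to finish by hour 24. Starting by 24 − 3 = hour 21 achieves that.
Formula-sheet prep must finish before final review (must start by hour 21, minus 2-hour gap → hour 19). With a 6-hour duration, formula-sheet prep must start by 19 − 6 = hour 13.
For note summarizing: formula-sheet prep (must start by hour 13); final review (must start by hour 21, minus 2-hour gap → hour 19). The most restrictive is hour 13; with a 3-hour duration, note summarizing must start by hour 10.
The practice exam has to be done before note summarizing (must start by hour 10). That means finishing by hour 10, i.e. starting by 10 − 1 = hour 9.

9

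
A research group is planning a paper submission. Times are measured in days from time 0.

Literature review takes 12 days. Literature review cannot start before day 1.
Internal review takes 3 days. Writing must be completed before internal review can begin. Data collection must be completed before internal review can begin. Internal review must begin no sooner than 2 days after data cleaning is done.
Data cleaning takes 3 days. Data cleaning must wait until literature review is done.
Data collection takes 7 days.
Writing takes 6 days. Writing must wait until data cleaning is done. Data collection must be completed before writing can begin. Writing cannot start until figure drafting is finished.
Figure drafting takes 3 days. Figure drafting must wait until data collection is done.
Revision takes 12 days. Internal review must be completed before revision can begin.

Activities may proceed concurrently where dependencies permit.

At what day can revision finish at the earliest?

37

Data collection has no prerequisites, so it starts at day 0 and finishes at day 7.
Figure drafting cannot begin until data collection (finishes day 7). It runs from day 7 to 7 + 3 = day 10.
After its own release at day 1, literature review can start at day 1 and finishes at day 13.
After literature review (finishes day 13), data cleaning can start at day 13 and finishes at day 16.
Writing has to wait for data cleaning (finishes day 16); data collection (finishes day 7); figure drafting (finishes day 10). The latest of these is day 16, so writing runs day 16 to 16 + 6 = day 22.
Internal review cannot start until writing (finishes day 22); data collection (finishes day 7); data cleaning (finishes day 16, plus 2-day gap → day 18). The controlling bound is day 22, so internal review finishes at 22 + 3 = day 25.
After internal review (finishes day 25), revision can start at day 25 and finishes at day 37.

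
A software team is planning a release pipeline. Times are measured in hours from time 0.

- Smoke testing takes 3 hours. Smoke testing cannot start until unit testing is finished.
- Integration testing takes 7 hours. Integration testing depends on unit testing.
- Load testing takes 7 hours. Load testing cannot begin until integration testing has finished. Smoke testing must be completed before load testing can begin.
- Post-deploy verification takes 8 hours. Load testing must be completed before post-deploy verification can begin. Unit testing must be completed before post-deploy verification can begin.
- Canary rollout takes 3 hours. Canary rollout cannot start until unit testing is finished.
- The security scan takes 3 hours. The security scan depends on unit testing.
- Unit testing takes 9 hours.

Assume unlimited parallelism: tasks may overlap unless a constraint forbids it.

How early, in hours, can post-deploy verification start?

23

Unit testing can start immediately at hour 0; it finishes at hour 9.
Smoke testing cannot begin until unit testing (finishes hour 9). It runs from hour 9 to 9 + 3 = hour 12.
Integration testing waits on unit testing (finishes hour 9), so it starts at hour 9 and finishes at 9 + 7 = hour 16.
For load testing: integration testing (finishes hour 16); smoke testing (finishes hour 12). Taking the maximum gives a start of hour 16, and it finishes at 16 + 7 = hour 23.
Post-deploy verification waits on load testing (finishes hour 23); unit testing (finishes hour 9). The latest of these is hour 23, which is the earliest post-deploy verification can start.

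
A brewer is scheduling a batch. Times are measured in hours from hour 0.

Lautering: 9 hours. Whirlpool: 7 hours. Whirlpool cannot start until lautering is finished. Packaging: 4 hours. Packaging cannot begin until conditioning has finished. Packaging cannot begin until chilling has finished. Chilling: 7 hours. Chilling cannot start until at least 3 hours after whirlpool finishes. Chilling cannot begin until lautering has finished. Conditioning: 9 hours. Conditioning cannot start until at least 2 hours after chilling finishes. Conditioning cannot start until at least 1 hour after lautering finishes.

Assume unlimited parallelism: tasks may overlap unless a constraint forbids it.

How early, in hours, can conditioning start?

Nothing blocks lautering, so it runs from hour 0 to hour 9.
After lautering (finishes hour 9), whirlpool can start at hour 9 and finishes at hour 16.
Chilling cannot start until whirlpool (finishes hour 16, plus 3-hour gap → hour 19); lautering (finishes hour 9). The controlling bound is hour 19, so chilling finishes at 19 + 7 = hour 26.
Conditioning waits on chilling (finishes hour 26, plus 2-hour gap → hour 28); lautering (finishes hour 9, plus 1-hour gap → hour 10). The latest of these is hour 28, which is the earliest conditioning can start.

28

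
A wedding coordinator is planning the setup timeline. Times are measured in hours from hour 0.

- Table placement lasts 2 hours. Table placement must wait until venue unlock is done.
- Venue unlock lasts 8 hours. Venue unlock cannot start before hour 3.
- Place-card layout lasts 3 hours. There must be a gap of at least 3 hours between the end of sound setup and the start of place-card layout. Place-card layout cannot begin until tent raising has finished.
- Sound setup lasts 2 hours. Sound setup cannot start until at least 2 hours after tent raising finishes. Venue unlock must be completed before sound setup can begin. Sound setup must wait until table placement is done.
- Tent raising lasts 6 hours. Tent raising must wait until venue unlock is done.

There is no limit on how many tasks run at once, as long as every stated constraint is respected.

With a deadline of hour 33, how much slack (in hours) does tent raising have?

6

After its own release at hour 3, venue unlock can start at hour 3 and finishes at hour 11.
Tent raising cannot begin until venue unlock (finishes hour 11). It runs from hour 11 to 11 + 6 = hour 17.

Working backward from the deadline:
Nothing follows place-card layout; the deadline of hour 33 is its only limit. It must start by 33 − 3 = hour 30.
Sound setup must finish before place-card layout (must start by hour 30, minus 3-hour gap → hour 27). With a 2-hour duration, sound setup must start by 27 − 2 = hour 25.
Tent raising must finish in time for sound setup (must start by hour 25, minus 2-hour gap → hour 23); place-card layout (must start by hour 30). The tightest is hour 23, so tent raising must start by 23 − 6 = hour 17.
So tent raising can start as early as hour 11 and as late as hour 17, giving 17 − 11 = 6 hours of slack.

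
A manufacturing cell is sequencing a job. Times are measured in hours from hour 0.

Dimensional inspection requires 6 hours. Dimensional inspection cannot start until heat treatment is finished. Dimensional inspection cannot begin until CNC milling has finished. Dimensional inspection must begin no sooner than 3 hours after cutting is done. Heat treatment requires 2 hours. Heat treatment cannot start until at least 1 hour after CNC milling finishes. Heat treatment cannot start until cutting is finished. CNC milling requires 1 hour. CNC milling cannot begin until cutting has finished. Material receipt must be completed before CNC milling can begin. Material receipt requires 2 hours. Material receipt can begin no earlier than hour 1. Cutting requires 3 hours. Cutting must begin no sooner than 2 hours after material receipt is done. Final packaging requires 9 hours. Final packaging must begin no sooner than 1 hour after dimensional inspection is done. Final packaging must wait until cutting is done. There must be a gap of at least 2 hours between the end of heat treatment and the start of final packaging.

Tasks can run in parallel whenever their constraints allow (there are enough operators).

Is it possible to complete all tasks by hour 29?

After its own release at hour 1, material receipt can start at hour 1 and finishes at hour 3.
After material receipt (finishes hour 3, plus 2-hour gap → hour 5), cutting can start at hour 5 and finishes at hour 8.
CNC milling cannot start until cutting (finishes hour 8); material receipt (finishes hour 3). The controlling bound is hour 8, so CNC milling finishes at 8 + 1 = hour 9.
Heat treatment has to wait for CNC milling (finishes hour 9, plus 1-hour gap → hour 10); cutting (finishes hour 8). The latest of these is hour 10, so heat treatment runs hour 10 to 10 + 2 = hour 12.
Dimensional inspection needs all of heat treatment (finishes hour 12); CNC milling (finishes hour 9); cutting (finishes hour 8, plus 3-hour gap → hour 11). That puts its earliest start at hour 12; it finishes at 12 + 6 = hour 18.
Final packaging has to wait for dimensional inspection (finishes hour 18, plus 1-hour gap → hour 19); cutting (finishes hour 8); heat treatment (finishes hour 12, plus 2-hour gap → hour 14). The latest of these is hour 19, so final packaging runs hour 19 to 19 + 9 = hour 28.
Every task is finished by hour 28, which is no later than the deadline of 29, so the schedule is feasible.

Yes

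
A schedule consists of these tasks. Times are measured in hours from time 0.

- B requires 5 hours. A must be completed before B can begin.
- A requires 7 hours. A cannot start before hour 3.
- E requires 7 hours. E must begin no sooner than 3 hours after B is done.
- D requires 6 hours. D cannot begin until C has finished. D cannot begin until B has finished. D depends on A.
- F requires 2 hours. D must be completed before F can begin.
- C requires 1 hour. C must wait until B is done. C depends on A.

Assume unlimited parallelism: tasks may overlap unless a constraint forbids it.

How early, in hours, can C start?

15

A cannot begin until its own release at hour 3. It runs from hour 3 to 3 + 7 = hour 10.
B waits on A (finishes hour 10), so it starts at hour 10 and finishes at 10 + 5 = hour 15.
C waits on B (finishes hour 15); A (finishes hour 10). The latest of these is hour 15, which is the earliest C can start.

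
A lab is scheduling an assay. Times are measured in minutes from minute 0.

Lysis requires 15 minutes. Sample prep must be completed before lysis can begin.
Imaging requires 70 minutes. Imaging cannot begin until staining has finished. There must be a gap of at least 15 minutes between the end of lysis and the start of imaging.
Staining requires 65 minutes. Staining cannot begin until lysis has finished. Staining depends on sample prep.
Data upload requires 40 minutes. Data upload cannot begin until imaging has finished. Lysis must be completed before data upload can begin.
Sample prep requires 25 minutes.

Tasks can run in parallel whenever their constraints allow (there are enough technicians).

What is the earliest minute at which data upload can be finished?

Sample prep has no prerequisites, so it starts at minute 0 and finishes at minute 25.
Lysis cannot begin until sample prep (finishes minute 25). It runs from minute 25 to 25 + 15 = minute 40.
Staining has to wait for lysis (finishes minute 40); sample prep (finishes minute 25). The latest of these is minute 40, so staining runs minute 40 to 40 + 65 = minute 105.
Imaging needs all of staining (finishes minute 105); lysis (finishes minute 40, plus 15-minute gap → minute 55). That puts its earliest start at minute 105; it finishes at 105 + 70 = minute 175.
Data upload needs all of imaging (finishes minute 175); lysis (finishes minute 40). That puts its earliest start at minute 175; it finishes at 175 + 40 = minute 215.

215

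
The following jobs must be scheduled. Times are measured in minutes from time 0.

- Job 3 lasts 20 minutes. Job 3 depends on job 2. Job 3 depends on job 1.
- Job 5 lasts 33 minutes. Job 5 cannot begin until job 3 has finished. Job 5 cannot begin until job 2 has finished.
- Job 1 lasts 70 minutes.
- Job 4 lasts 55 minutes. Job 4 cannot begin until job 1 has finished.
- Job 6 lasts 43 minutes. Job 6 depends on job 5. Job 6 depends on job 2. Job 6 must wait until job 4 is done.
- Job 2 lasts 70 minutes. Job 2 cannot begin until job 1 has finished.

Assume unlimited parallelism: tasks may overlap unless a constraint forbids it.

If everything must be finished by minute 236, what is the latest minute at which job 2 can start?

To finish by minute 236, job 6 (duration 43) must start no later than minute 193.
Job 5 feeds into job 6 (must start by minute 193); so job 5 must finish by minute 193 and therefore start by minute 160.
Job 3 feeds into job 5 (must start by minute 160); so job 3 must finish by minute 160 and therefore start by minute 140.
Job 2 must finish in time for job 3 (must start by minute 140); job 5 (must start by minute 160); job 6 (must start by minute 193). The tightest is minute 140, so job 2 must start by 140 − 70 = minute 70.

70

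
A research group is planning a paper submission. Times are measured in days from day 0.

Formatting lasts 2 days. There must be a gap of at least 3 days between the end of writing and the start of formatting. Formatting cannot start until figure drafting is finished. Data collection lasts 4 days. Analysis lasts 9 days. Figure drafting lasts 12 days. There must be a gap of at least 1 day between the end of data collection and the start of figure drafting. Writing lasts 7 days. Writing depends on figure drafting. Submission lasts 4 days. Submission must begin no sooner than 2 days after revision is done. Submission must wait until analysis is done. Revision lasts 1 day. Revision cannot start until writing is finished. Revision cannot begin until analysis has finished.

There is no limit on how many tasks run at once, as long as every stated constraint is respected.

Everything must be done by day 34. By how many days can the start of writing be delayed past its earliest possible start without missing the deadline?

3

Data collection has no prerequisites, so it starts at day 0 and finishes at day 4.
After data collection (finishes day 4, plus 1-day gap → day 5), figure drafting can start at day 5 and finishes at day 17.
After figure drafting (finishes day 17), writing can start at day 17 and finishes at day 24.

Working backward from the deadline:
Nothing follows submission; the deadline of day 34 is its only limit. It must start by 34 − 4 = day 30.
Since submission (must start by day 30, minus 2-day gap → day 28) depends on it, revision must finish by day 28. Backing off its 1-day duration gives a latest start of day 27.
Formatting has no dependents, so it just needs to finish by day 34. Starting by 34 − 2 = day 32 achieves that.
Writing must finish in time for revision (must start by day 27); formatting (must start by day 32, minus 3-day gap → day 29). The tightest is day 27, so writing must start by 27 − 7 = day 20.
So writing can start as early as day 17 and as late as day 20, giving 20 − 17 = 3 days of slack.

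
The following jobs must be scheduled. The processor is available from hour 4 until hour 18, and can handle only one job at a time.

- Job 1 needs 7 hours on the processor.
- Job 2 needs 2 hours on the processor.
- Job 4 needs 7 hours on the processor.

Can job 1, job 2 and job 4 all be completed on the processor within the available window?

No

The processor window is 18 − 4 = 14 hours.
Running back to back, the jobs need 7 + 2 + 7 = 16 hours on the processor.
Since 16 > 14, they cannot all fit.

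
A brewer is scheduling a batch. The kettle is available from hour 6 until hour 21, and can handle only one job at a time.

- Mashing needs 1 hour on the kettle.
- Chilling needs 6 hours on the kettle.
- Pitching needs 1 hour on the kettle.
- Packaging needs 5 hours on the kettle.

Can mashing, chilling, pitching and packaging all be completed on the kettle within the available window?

Yes

The kettle window is 21 − 6 = 15 hours.
Running back to back, the jobs need 1 + 6 + 1 + 5 = 13 hours on the kettle.
Since 13 ≤ 15, they fit within the window.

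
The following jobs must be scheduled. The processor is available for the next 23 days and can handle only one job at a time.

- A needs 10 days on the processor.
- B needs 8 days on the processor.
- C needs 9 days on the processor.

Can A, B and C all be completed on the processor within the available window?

Running back to back, the jobs need 10 + 8 + 9 = 27 days on the processor.
Since 27 > 23, they cannot all fit.

No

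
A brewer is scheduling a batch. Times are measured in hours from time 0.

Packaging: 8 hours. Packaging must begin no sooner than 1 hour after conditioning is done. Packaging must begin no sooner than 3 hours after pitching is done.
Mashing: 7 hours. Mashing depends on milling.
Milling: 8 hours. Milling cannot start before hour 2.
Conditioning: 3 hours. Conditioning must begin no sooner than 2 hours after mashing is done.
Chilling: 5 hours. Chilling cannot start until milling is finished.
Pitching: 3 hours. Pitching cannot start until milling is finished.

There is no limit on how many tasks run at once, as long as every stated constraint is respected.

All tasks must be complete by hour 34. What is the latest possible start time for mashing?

13

Packaging must finish by hour 34; it takes 8 hours, so it must start by 34 − 8 = hour 26.
Conditioning must finish before packaging (must start by hour 26, minus 1-hour gap → hour 25). With a 3-hour duration, conditioning must start by 25 − 3 = hour 22.
Mashing feeds into conditioning (must start by hour 22, minus 2-hour gap → hour 20); so mashing must finish by hour 20 and therefore start by hour 13.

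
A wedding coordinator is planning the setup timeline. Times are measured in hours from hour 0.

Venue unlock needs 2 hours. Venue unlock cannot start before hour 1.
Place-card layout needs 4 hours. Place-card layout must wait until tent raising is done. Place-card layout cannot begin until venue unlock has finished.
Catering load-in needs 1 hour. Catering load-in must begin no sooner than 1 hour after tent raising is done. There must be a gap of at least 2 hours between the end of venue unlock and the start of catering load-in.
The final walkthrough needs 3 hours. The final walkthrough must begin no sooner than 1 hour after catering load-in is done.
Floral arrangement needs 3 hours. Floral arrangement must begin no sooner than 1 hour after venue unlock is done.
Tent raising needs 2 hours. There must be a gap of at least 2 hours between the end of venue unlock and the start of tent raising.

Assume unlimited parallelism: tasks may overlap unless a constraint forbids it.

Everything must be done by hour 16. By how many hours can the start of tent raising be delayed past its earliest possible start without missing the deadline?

3

Venue unlock cannot begin until its own release at hour 1. It runs from hour 1 to 1 + 2 = hour 3.
Tent raising cannot begin until venue unlock (finishes hour 3, plus 2-hour gap → hour 5). It runs from hour 5 to 5 + 2 = hour 7.

Working backward from the deadline:
To finish by hour 16, the final walkthrough (duration 3) must start no later than hour 13.
Catering load-in must finish before the final walkthrough (must start by hour 13, minus 1-hour gap → hour 12). With a 1-hour duration, catering load-in must start by 12 − 1 = hour 11.
Nothing follows place-card layout; the deadline of hour 16 is its only limit. It must start by 16 − 4 = hour 12.
Tent raising feeds catering load-in (must start by hour 11, minus 1-hour gap → hour 10); place-card layout (must start by hour 12). Taking the minimum, tent raising must finish by hour 10 and start by 10 − 2 = hour 8.
So tent raising can start as early as hour 5 and as late as hour 8, giving 8 − 5 = 3 hours of slack.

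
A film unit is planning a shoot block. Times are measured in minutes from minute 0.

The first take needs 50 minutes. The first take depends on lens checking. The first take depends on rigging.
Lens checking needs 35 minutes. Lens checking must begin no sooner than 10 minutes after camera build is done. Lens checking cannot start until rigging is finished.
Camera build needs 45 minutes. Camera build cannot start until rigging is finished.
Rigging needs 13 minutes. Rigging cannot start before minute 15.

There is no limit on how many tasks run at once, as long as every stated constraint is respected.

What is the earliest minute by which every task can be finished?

Rigging cannot begin until its own release at minute 15. It runs from minute 15 to 15 + 13 = minute 28.
Camera build waits on rigging (finishes minute 28), so it starts at minute 28 and finishes at 28 + 45 = minute 73.
Lens checking has to wait for camera build (finishes minute 73, plus 10-minute gap → minute 83); rigging (finishes minute 28). The latest of these is minute 83, so lens checking runs minute 83 to 83 + 35 = minute 118.
The first take has to wait for lens checking (finishes minute 118); rigging (finishes minute 28). The latest of these is minute 118, so the first take runs minute 118 to 118 + 50 = minute 168.
All tasks are finished once the last one completes. Finish times: Rigging at 28, Camera build at 73, Lens checking at 118, The first take at 168. The latest is minute 168.

168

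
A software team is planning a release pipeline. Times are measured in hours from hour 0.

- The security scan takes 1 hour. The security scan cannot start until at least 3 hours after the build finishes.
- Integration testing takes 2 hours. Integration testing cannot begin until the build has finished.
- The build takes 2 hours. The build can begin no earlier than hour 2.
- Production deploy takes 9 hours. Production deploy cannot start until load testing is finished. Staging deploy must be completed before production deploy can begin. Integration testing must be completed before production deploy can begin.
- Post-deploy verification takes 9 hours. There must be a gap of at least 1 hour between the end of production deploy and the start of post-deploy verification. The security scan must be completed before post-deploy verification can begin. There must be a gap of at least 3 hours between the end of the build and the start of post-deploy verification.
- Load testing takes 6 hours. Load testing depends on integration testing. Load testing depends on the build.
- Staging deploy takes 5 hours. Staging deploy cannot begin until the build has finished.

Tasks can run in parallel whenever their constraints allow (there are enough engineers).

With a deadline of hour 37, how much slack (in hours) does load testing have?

The build cannot begin until its own release at hour 2. It runs from hour 2 to 2 + 2 = hour 4.
Integration testing cannot begin until the build (finishes hour 4). It runs from hour 4 to 4 + 2 = hour 6.
For load testing: integration testing (finishes hour 6); the build (finishes hour 4). Taking the maximum gives a start of hour 6, and it finishes at 6 + 6 = hour 12.

Working backward from the deadline:
Nothing follows post-deploy verification; the deadline of hour 37 is its only limit. It must start by 37 − 9 = hour 28.
Production deploy must finish before post-deploy verification (must start by hour 28, minus 1-hour gap → hour 27). With a 9-hour duration, production deploy must start by 27 − 9 = hour 18.
Load testing feeds into production deploy (must start by hour 18); so load testing must finish by hour 18 and therefore start by hour 12.
So load testing can start as early as hour 6 and as late as hour 12, giving 12 − 6 = 6 hours of slack.

6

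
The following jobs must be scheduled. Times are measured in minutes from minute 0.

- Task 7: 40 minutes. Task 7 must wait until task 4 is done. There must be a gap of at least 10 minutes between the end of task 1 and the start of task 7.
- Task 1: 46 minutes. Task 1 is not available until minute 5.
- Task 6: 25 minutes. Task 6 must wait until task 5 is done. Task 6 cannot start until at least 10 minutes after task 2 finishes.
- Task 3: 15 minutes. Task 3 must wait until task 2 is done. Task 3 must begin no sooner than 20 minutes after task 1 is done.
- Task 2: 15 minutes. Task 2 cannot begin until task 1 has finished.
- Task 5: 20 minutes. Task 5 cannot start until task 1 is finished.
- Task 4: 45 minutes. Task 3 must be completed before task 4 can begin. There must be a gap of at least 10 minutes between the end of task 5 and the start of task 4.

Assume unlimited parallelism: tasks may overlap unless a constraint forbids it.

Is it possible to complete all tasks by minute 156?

No

After its own release at minute 5, task 1 can start at minute 5 and finishes at minute 51.
After task 1 (finishes minute 51), task 5 can start at minute 51 and finishes at minute 71.
Task 2 waits on task 1 (finishes minute 51), so it starts at minute 51 and finishes at 51 + 15 = minute 66.
Task 6 has to wait for task 5 (finishes minute 71); task 2 (finishes minute 66, plus 10-minute gap → minute 76). The latest of these is minute 76, so task 6 runs minute 76 to 76 + 25 = minute 101.
Task 3 cannot start until task 2 (finishes minute 66); task 1 (finishes minute 51, plus 20-minute gap → minute 71). The controlling bound is minute 71, so task 3 finishes at 71 + 15 = minute 86.
For task 4: task 3 (finishes minute 86); task 5 (finishes minute 71, plus 10-minute gap → minute 81). Taking the maximum gives a start of minute 86, and it finishes at 86 + 45 = minute 131.
Task 7 has to wait for task 4 (finishes minute 131); task 1 (finishes minute 51, plus 10-minute gap → minute 61). The latest of these is minute 131, so task 7 runs minute 131 to 131 + 40 = minute 171.
The earliest everything can be done is minute 171, which is after the deadline of 156, so it is not possible.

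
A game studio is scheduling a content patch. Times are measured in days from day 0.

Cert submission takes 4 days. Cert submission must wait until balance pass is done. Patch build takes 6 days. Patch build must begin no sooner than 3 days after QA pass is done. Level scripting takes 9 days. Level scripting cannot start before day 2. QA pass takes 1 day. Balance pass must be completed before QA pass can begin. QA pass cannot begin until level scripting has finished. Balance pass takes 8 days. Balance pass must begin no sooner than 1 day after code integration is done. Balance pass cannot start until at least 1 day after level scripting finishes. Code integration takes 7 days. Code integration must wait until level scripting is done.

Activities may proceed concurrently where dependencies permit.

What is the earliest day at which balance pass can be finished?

Level scripting waits on its own release at day 2, so it starts at day 2 and finishes at 2 + 9 = day 11.
Code integration cannot begin until level scripting (finishes day 11). It runs from day 11 to 11 + 7 = day 18.
Balance pass cannot start until code integration (finishes day 18, plus 1-day gap → day 19); level scripting (finishes day 11, plus 1-day gap → day 12). The controlling bound is day 19, so balance pass finishes at 19 + 8 = day 27.

27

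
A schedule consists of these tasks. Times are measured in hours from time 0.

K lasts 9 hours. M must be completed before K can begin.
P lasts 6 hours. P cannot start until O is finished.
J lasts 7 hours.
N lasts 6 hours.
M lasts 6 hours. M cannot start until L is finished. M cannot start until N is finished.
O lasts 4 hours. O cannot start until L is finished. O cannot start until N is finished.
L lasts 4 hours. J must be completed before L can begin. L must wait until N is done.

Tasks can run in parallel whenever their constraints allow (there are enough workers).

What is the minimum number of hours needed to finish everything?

26

N has no prerequisites, so it starts at hour 0 and finishes at hour 6.
J has no prerequisites, so it starts at hour 0 and finishes at hour 7.
For L: J (finishes hour 7); N (finishes hour 6). Taking the maximum gives a start of hour 7, and it finishes at 7 + 4 = hour 11.
O cannot start until L (finishes hour 11); N (finishes hour 6). The controlling bound is hour 11, so O finishes at 11 + 4 = hour 15.
After O (finishes hour 15), P can start at hour 15 and finishes at hour 21.
M needs all of L (finishes hour 11); N (finishes hour 6). That puts its earliest start at hour 11; it finishes at 11 + 6 = hour 17.
K waits on M (finishes hour 17), so it starts at hour 17 and finishes at 17 + 9 = hour 26.
All tasks are finished once the last one completes. Finish times: J at 7, K at 26, L at 11, M at 17, N at 6, O at 15, P at 21. The latest is hour 26.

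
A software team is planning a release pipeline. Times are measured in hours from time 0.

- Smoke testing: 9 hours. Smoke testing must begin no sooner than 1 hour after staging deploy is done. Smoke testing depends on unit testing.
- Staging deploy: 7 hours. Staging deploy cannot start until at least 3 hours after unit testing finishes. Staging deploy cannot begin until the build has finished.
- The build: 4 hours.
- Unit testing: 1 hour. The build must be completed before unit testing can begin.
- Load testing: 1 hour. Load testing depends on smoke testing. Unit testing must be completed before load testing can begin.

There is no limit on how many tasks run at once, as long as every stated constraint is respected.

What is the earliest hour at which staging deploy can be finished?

The build has no prerequisites, so it starts at hour 0 and finishes at hour 4.
Unit testing waits on the build (finishes hour 4), so it starts at hour 4 and finishes at 4 + 1 = hour 5.
Staging deploy has to wait for unit testing (finishes hour 5, plus 3-hour gap → hour 8); the build (finishes hour 4). The latest of these is hour 8, so staging deploy runs hour 8 to 8 + 7 = hour 15.

15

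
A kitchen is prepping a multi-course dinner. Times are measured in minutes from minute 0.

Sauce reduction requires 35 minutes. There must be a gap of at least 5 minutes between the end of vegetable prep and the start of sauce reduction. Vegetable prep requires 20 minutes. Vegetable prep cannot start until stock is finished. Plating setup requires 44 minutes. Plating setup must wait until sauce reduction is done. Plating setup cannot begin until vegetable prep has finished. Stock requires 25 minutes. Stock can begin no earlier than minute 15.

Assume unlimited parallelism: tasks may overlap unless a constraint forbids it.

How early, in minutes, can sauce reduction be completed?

100

Stock waits on its own release at minute 15, so it starts at minute 15 and finishes at 15 + 25 = minute 40.
After stock (finishes minute 40), vegetable prep can start at minute 40 and finishes at minute 60.
Sauce reduction waits on vegetable prep (finishes minute 60, plus 5-minute gap → minute 65), so it starts at minute 65 and finishes at 65 + 35 = minute 100.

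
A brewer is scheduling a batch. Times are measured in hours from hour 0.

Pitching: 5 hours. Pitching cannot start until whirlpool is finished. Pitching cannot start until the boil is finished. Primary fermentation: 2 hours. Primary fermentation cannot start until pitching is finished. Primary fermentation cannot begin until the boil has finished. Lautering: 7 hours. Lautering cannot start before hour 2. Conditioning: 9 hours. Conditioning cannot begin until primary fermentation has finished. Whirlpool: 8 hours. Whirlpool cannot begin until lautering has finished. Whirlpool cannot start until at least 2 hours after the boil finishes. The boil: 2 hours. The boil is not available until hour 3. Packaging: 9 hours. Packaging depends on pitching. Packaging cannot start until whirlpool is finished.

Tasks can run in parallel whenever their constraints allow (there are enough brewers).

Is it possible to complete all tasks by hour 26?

The boil cannot begin until its own release at hour 3. It runs from hour 3 to 3 + 2 = hour 5.
After its own release at hour 2, lautering can start at hour 2 and finishes at hour 9.
Whirlpool has to wait for lautering (finishes hour 9); the boil (finishes hour 5, plus 2-hour gap → hour 7). The latest of these is hour 9, so whirlpool runs hour 9 to 9 + 8 = hour 17.
Pitching cannot start until whirlpool (finishes hour 17); the boil (finishes hour 5). The controlling bound is hour 17, so pitching finishes at 17 + 5 = hour 22.
Packaging needs all of pitching (finishes hour 22); whirlpool (finishes hour 17). That puts its earliest start at hour 22; it finishes at 22 + 9 = hour 31.
For primary fermentation: pitching (finishes hour 22); the boil (finishes hour 5). Taking the maximum gives a start of hour 22, and it finishes at 22 + 2 = hour 24.
After primary fermentation (finishes hour 24), conditioning can start at hour 24 and finishes at hour 33.
The earliest everything can be done is hour 33, which is after the deadline of 26, so it is not possible.

No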